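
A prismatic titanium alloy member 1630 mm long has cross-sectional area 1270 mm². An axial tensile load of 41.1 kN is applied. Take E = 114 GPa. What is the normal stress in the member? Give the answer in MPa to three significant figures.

32.4 MPa

σ = N/A = 41100/1270 = 32.36 MPa.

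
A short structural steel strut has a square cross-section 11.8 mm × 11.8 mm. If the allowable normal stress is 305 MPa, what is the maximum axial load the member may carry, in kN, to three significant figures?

A = 139.2 mm².
P_max = σ_allow · A = 305 · 139.2 = 42470 N = 42.47 kN.

42.5 kN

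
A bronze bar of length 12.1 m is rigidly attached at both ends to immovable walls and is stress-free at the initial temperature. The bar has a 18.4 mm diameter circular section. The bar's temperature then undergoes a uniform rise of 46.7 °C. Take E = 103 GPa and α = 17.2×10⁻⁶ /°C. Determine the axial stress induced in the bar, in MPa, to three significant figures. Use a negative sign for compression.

-82.7 MPa

Free thermal expansion αLΔT = 17.2e-6 · 12100 · 46.7 = 9.719 mm.
The walls impose strain ε = −(9.719)/12100 = -8.0324e-04; σ = Eε = 103000 · -8.0324e-04 = -82.73 MPa.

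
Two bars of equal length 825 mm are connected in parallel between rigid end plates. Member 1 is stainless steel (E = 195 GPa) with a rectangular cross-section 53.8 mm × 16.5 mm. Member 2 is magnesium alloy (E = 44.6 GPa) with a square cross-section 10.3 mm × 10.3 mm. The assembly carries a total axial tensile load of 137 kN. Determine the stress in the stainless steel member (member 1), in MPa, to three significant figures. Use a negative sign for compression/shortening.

A_1 = 887.7 mm².
A_2 = 106.1 mm².
Equal strain + equilibrium ⇒ each member carries load in proportion to AE: A₁E₁ = 173100000 N, A₂E₂ = 4732000 N, ΣAE = 177800000 N.
σ₁ = P·E₁/ΣAE = 137000·195000/177800000 = 150.2 MPa.

150 MPa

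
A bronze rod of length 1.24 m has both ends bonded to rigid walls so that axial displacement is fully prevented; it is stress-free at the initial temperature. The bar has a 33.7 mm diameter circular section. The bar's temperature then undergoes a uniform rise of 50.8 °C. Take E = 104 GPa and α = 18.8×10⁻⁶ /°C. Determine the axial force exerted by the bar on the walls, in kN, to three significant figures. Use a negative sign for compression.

Free thermal expansion αLΔT = 18.8e-6 · 1240 · 50.8 = 1.184 mm.
The walls impose strain ε = −(1.184)/1240 = -9.5504e-04; σ = Eε = 104000 · -9.5504e-04 = -99.32 MPa.
Wall reaction R = σ·A = -99.32·892 = -88590 N = -88.59 kN.

-88.6 kN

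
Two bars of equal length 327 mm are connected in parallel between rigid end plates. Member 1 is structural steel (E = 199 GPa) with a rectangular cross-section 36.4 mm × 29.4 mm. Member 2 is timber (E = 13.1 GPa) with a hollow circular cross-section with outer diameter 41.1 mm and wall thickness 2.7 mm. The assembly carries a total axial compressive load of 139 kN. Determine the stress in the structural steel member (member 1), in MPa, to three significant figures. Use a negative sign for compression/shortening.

A_1 = 1070 mm².
A_2 = 325.7 mm².
Equal strain + equilibrium ⇒ each member carries load in proportion to AE: A₁E₁ = 213000000 N, A₂E₂ = 4267000 N, ΣAE = 217200000 N.
σ₁ = P·E₁/ΣAE = -139000·199000/217200000 = -127.3 MPa.

-127 MPa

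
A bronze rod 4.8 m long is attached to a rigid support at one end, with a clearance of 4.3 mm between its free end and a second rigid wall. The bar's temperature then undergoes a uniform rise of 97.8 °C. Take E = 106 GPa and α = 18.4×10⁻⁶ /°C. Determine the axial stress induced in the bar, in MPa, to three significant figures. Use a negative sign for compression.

-95.8 MPa

Free thermal expansion αLΔT = 18.4e-6 · 4800 · 97.8 = 8.638 mm.
The walls engage after the gap closes; constrained expansion = 8.638 − 4.3 = 4.338 mm.
The walls impose strain ε = −(4.338)/4800 = -9.0369e-04; σ = Eε = 106000 · -9.0369e-04 = -95.79 MPa.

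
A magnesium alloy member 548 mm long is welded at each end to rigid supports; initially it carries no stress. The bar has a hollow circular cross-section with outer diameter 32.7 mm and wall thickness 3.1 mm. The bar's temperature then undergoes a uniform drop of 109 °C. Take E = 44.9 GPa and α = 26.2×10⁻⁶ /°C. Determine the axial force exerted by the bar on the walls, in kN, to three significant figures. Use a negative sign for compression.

Free thermal expansion αLΔT = 26.2e-6 · 548 · -109 = -1.565 mm.
The walls impose strain ε = −(-1.565)/548 = 2.8558e-03; σ = Eε = 44900 · 2.8558e-03 = 128.2 MPa.
Wall reaction R = σ·A = 128.2·288.3 = 36960 N = 36.96 kN.

37.0 kN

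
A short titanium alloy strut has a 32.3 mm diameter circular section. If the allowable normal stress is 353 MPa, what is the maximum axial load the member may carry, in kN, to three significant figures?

289 kN

A = 819.4 mm².
P_max = σ_allow · A = 353 · 819.4 = 289200 N = 289.2 kN.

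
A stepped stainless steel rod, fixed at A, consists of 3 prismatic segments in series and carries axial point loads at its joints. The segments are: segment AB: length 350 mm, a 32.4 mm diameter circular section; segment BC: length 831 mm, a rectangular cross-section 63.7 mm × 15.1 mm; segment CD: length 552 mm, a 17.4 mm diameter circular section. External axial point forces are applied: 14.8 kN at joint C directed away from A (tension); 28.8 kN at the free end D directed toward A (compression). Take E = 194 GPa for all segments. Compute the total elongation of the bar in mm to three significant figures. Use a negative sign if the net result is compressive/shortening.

Internal axial forces (sectioning from the free end, tension +): N_CD = -28.8 kN, N_BC = -14 kN, N_AB = -14 kN.
A_AB = 824.5 mm².
A_BC = 961.9 mm².
A_CD = 237.8 mm².
δ_AB = -14000·350/(824.5·194000) = -0.03063 mm
δ_BC = -14000·831/(961.9·194000) = -0.06235 mm
δ_CD = -28800·552/(237.8·194000) = -0.3446 mm
δ = Σδ_i = -0.4376 mm.

-0.438 mm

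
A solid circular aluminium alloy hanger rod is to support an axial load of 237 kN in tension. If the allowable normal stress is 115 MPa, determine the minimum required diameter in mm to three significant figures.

Required area A ≥ P/σ_allow = 237000/115 = 2061 mm².
For a solid circular section, d ≥ √(4A/π) = 51.22 mm.

51.2 mm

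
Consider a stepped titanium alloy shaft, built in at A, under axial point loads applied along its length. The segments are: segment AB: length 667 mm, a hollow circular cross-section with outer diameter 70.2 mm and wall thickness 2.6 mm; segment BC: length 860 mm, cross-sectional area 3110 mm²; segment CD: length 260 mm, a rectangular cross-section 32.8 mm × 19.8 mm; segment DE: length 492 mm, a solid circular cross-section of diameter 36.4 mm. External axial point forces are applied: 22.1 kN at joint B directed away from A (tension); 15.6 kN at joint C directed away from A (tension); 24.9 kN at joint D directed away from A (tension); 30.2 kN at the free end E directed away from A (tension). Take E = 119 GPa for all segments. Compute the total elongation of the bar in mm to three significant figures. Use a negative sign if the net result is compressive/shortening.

Internal axial forces (sectioning from the free end, tension +): N_DE = 30.2 kN, N_CD = 55.1 kN, N_BC = 70.7 kN, N_AB = 92.8 kN.
A_AB = 552.2 mm².
A_CD = 649.4 mm².
A_DE = 1041 mm².
δ_AB = 92800·667/(552.2·119000) = 0.942 mm
δ_BC = 70700·860/(3110·119000) = 0.1643 mm
δ_CD = 55100·260/(649.4·119000) = 0.1854 mm
δ_DE = 30200·492/(1041·119000) = 0.12 mm
δ = Σδ_i = 1.412 mm.

1.41 mm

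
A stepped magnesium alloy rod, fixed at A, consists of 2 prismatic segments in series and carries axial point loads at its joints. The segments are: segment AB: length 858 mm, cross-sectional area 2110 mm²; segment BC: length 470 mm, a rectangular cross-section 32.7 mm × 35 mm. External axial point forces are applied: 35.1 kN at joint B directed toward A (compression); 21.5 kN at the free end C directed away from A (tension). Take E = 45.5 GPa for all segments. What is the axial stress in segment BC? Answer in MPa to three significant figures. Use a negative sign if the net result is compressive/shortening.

Internal axial forces (sectioning from the free end, tension +): N_BC = 21.5 kN, N_AB = -13.6 kN.
A_BC = 1144 mm².
σ_BC = N_BC/A_BC = 21500/1144 = 18.79 MPa.

18.8 MPa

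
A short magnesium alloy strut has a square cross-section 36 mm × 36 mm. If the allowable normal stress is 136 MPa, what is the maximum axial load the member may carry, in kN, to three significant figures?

176 kN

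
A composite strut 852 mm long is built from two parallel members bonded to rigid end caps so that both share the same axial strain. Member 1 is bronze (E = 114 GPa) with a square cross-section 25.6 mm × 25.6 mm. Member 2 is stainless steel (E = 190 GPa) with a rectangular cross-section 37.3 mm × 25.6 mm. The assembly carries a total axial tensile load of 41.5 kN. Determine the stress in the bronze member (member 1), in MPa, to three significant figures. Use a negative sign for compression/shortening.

18.5 MPa

A_1 = 655.4 mm².
A_2 = 954.9 mm².
Equal strain + equilibrium ⇒ each member carries load in proportion to AE: A₁E₁ = 74710000 N, A₂E₂ = 181400000 N, ΣAE = 256100000 N.
σ₁ = P·E₁/ΣAE = 41500·114000/256100000 = 18.47 MPa.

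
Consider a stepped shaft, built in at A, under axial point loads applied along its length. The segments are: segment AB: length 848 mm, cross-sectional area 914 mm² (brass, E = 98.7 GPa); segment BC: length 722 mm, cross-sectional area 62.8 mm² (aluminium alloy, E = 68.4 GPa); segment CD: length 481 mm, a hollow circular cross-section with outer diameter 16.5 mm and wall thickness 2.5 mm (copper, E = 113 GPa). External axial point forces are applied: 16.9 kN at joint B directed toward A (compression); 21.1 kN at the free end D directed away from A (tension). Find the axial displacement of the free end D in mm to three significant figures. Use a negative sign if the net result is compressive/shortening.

4.40 mm

Internal axial forces (sectioning from the free end, tension +): N_CD = 21.1 kN, N_BC = 21.1 kN, N_AB = 4.2 kN.
A_CD = 110 mm².
δ_AB = 4200·848/(914·98700) = 0.03948 mm
δ_BC = 21100·722/(62.8·68400) = 3.547 mm
δ_CD = 21100·481/(110·113000) = 0.8168 mm
δ = Σδ_i = 4.403 mm.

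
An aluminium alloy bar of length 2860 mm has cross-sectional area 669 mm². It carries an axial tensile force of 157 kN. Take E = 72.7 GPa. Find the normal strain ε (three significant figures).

σ = N/A = 234.7 MPa; ε = σ/E = 234.7/72700 = 3.228e-03.

0.00323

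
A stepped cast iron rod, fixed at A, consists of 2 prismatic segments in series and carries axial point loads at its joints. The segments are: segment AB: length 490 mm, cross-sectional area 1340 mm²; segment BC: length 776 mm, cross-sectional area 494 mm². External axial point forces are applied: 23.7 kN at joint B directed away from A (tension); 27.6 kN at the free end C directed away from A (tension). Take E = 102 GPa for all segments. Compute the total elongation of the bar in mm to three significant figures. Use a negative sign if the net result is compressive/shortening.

0.609 mm

Internal axial forces (sectioning from the free end, tension +): N_BC = 27.6 kN, N_AB = 51.3 kN.
δ_AB = 51300·490/(1340·102000) = 0.1839 mm
δ_BC = 27600·776/(494·102000) = 0.4251 mm
δ = Σδ_i = 0.609 mm.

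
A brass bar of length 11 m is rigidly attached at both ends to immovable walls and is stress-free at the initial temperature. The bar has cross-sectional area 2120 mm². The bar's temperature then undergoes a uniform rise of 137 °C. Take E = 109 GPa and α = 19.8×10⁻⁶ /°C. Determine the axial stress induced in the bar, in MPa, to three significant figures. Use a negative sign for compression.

Free thermal expansion αLΔT = 19.8e-6 · 11000 · 137 = 29.84 mm.
The walls impose strain ε = −(29.84)/11000 = -2.7126e-03; σ = Eε = 109000 · -2.7126e-03 = -295.7 MPa.

-296 MPa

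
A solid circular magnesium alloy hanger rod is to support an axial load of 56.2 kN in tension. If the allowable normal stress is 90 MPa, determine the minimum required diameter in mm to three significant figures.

Required area A ≥ P/σ_allow = 56200/90 = 624.4 mm².
For a solid circular section, d ≥ √(4A/π) = 28.2 mm.

28.2 mm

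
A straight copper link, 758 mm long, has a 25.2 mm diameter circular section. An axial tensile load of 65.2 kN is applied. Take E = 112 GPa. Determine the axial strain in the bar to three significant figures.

0.00117

A = 498.8 mm².
σ = N/A = 130.7 MPa; ε = σ/E = 130.7/112000 = 1.167e-03.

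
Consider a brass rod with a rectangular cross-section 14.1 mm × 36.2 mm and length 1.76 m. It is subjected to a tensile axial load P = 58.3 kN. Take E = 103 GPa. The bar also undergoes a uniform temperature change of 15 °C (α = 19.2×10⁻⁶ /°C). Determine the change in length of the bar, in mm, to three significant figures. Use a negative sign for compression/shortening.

A = 510.4 mm².
δ_mech = NL/(AE) = 58300·1760/(510.4·103000) = 1.952 mm.
δ_thermal = αLΔT = 19.2e-6·1760·15 = 0.5069 mm.
δ = δ_mech + δ_thermal = 2.459 mm.

2.46 mm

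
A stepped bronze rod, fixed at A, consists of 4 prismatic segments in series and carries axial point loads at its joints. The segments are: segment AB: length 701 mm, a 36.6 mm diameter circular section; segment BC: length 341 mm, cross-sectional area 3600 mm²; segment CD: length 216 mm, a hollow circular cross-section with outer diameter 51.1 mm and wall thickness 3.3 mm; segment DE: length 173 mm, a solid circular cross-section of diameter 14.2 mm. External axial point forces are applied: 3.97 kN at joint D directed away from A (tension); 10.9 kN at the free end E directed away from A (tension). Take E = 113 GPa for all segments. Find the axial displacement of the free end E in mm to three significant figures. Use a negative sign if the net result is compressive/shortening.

0.263 mm

Internal axial forces (sectioning from the free end, tension +): N_DE = 10.9 kN, N_CD = 14.87 kN, N_BC = 14.87 kN, N_AB = 14.87 kN.
A_AB = 1052 mm².
A_CD = 495.6 mm².
A_DE = 158.4 mm².
δ_AB = 14870·701/(1052·113000) = 0.08768 mm
δ_BC = 14870·341/(3600·113000) = 0.01246 mm
δ_CD = 14870·216/(495.6·113000) = 0.05736 mm
δ_DE = 10900·173/(158.4·113000) = 0.1054 mm
δ = Σδ_i = 0.2629 mm.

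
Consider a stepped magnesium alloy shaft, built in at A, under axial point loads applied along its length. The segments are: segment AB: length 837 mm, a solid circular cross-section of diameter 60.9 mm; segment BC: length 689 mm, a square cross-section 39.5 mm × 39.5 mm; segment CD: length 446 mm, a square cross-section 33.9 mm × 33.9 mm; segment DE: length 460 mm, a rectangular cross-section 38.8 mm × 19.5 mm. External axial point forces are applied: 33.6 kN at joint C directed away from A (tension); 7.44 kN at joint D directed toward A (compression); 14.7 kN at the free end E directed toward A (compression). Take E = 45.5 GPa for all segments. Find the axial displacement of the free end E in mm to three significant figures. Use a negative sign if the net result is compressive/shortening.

Internal axial forces (sectioning from the free end, tension +): N_DE = -14.7 kN, N_CD = -22.14 kN, N_BC = 11.46 kN, N_AB = 11.46 kN.
A_AB = 2913 mm².
A_BC = 1560 mm².
A_CD = 1149 mm².
A_DE = 756.6 mm².
δ_AB = 11460·837/(2913·45500) = 0.07237 mm
δ_BC = 11460·689/(1560·45500) = 0.1112 mm
δ_CD = -22140·446/(1149·45500) = -0.1888 mm
δ_DE = -14700·460/(756.6·45500) = -0.1964 mm
δ = Σδ_i = -0.2017 mm.

-0.202 mm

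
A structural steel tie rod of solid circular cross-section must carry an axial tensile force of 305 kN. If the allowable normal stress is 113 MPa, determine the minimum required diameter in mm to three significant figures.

58.6 mm

Required area A ≥ P/σ_allow = 305000/113 = 2699 mm².
For a solid circular section, d ≥ √(4A/π) = 58.62 mm.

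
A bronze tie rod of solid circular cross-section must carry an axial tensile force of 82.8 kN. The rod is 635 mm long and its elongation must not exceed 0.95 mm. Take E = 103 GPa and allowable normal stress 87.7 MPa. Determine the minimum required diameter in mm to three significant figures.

34.7 mm

Required area A ≥ P/σ_allow = 82800/87.7 = 944.1 mm².
For a solid circular section, d ≥ √(4A/π) = 34.67 mm.
Elongation limit: A ≥ PL/(Eδ_allow) = 82800·635/(103000·0.95) = 537.3 mm² ⇒ d ≥ 26.16 mm.
The stress limit governs.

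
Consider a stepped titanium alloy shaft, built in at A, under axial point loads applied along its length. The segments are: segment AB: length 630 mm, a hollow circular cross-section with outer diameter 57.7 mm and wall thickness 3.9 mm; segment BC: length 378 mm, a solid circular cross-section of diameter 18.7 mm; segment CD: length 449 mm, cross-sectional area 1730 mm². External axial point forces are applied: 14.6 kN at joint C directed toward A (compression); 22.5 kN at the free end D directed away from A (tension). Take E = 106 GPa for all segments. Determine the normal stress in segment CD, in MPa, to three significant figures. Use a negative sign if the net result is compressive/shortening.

Internal axial forces (sectioning from the free end, tension +): N_CD = 22.5 kN, N_BC = 7.9 kN, N_AB = 7.9 kN.
σ_CD = N_CD/A_CD = 22500/1730 = 13.01 MPa.

13.0 MPa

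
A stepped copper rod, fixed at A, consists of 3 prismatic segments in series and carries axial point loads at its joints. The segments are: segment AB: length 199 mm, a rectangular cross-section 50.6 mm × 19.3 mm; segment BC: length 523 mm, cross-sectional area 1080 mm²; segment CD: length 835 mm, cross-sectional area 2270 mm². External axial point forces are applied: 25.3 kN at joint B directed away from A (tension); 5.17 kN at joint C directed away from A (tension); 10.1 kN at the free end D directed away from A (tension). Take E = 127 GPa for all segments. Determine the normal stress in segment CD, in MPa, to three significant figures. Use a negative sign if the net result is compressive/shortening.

Internal axial forces (sectioning from the free end, tension +): N_CD = 10.1 kN, N_BC = 15.27 kN, N_AB = 40.57 kN.
σ_CD = N_CD/A_CD = 10100/2270 = 4.449 MPa.

4.45 MPa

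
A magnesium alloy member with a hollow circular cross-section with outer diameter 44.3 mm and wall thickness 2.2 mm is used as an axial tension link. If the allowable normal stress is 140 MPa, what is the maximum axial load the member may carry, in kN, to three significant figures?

A = 291 mm².
P_max = σ_allow · A = 140 · 291 = 40740 N = 40.74 kN.

40.7 kN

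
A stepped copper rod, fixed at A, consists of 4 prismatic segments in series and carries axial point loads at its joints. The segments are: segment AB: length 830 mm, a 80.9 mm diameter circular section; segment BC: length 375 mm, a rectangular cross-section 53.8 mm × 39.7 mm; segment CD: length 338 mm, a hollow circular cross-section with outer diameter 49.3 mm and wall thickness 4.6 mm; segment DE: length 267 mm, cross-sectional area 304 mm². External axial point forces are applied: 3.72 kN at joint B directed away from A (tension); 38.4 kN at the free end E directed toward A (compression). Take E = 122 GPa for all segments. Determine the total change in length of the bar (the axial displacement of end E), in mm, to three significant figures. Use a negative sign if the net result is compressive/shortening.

-0.542 mm

Internal axial forces (sectioning from the free end, tension +): N_DE = -38.4 kN, N_CD = -38.4 kN, N_BC = -38.4 kN, N_AB = -34.68 kN.
A_AB = 5140 mm².
A_BC = 2136 mm².
A_CD = 646 mm².
δ_AB = -34680·830/(5140·122000) = -0.0459 mm
δ_BC = -38400·375/(2136·122000) = -0.05526 mm
δ_CD = -38400·338/(646·122000) = -0.1647 mm
δ_DE = -38400·267/(304·122000) = -0.2764 mm
δ = Σδ_i = -0.5423 mm.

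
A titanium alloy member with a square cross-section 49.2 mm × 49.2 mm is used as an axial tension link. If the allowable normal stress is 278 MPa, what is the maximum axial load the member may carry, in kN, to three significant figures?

673 kN

A = 2421 mm².
P_max = σ_allow · A = 278 · 2421 = 672900 N = 672.9 kN.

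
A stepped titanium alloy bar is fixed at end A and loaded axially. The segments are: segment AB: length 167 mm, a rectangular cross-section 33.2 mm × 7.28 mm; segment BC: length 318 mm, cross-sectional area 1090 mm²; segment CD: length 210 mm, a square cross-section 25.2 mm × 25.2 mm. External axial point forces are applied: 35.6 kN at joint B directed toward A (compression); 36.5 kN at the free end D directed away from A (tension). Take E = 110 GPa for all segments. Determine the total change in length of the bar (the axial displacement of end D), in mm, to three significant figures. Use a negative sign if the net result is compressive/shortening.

Internal axial forces (sectioning from the free end, tension +): N_CD = 36.5 kN, N_BC = 36.5 kN, N_AB = 0.9 kN.
A_AB = 241.7 mm².
A_CD = 635 mm².
δ_AB = 900·167/(241.7·110000) = 0.005653 mm
δ_BC = 36500·318/(1090·110000) = 0.09681 mm
δ_CD = 36500·210/(635·110000) = 0.1097 mm
δ = Σδ_i = 0.2122 mm.

0.212 mm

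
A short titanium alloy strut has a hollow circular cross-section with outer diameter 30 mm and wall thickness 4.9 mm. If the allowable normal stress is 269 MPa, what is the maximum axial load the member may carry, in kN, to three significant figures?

104 kN

A = 386.4 mm².
P_max = σ_allow · A = 269 · 386.4 = 103900 N = 103.9 kN.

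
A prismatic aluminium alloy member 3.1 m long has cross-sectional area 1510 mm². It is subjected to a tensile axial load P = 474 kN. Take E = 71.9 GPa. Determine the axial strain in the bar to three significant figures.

σ = N/A = 313.9 MPa; ε = σ/E = 313.9/71900 = 4.366e-03.

0.00437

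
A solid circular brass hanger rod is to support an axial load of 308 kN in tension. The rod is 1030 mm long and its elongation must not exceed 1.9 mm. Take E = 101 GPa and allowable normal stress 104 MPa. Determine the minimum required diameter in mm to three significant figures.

61.4 mm

Required area A ≥ P/σ_allow = 308000/104 = 2962 mm².
For a solid circular section, d ≥ √(4A/π) = 61.41 mm.
Elongation limit: A ≥ PL/(Eδ_allow) = 308000·1030/(101000·1.9) = 1653 mm² ⇒ d ≥ 45.88 mm.
The stress limit governs.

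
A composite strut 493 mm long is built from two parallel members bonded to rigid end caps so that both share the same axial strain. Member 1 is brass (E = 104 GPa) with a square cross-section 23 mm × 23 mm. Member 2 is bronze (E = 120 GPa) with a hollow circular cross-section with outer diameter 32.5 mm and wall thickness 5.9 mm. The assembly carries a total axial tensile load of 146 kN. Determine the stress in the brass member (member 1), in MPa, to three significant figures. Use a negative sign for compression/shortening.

A_1 = 529 mm².
A_2 = 493 mm².
Equal strain + equilibrium ⇒ each member carries load in proportion to AE: A₁E₁ = 55020000 N, A₂E₂ = 59160000 N, ΣAE = 114200000 N.
σ₁ = P·E₁/ΣAE = 146000·104000/114200000 = 133 MPa.

133 MPa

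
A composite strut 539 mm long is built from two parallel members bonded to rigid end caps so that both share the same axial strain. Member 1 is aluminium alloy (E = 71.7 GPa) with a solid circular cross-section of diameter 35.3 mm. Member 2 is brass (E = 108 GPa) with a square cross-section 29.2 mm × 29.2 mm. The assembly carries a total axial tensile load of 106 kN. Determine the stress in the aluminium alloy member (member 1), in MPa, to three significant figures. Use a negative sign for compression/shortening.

46.8 MPa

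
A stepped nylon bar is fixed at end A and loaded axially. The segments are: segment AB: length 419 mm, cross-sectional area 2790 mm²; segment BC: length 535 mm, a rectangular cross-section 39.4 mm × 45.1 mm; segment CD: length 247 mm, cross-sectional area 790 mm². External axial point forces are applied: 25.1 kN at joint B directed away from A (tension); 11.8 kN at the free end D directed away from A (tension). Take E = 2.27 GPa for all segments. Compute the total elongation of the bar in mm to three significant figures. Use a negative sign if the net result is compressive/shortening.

Internal axial forces (sectioning from the free end, tension +): N_CD = 11.8 kN, N_BC = 11.8 kN, N_AB = 36.9 kN.
A_BC = 1777 mm².
δ_AB = 36900·419/(2790·2270) = 2.441 mm
δ_BC = 11800·535/(1777·2270) = 1.565 mm
δ_CD = 11800·247/(790·2270) = 1.625 mm
δ = Σδ_i = 5.632 mm.

5.63 mm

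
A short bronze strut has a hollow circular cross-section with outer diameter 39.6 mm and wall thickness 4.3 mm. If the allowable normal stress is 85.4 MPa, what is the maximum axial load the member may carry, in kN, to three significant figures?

A = 476.9 mm².
P_max = σ_allow · A = 85.4 · 476.9 = 40720 N = 40.72 kN.

40.7 kN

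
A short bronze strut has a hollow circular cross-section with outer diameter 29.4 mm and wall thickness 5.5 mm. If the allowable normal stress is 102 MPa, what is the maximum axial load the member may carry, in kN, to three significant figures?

A = 413 mm².
P_max = σ_allow · A = 102 · 413 = 42120 N = 42.12 kN.

42.1 kN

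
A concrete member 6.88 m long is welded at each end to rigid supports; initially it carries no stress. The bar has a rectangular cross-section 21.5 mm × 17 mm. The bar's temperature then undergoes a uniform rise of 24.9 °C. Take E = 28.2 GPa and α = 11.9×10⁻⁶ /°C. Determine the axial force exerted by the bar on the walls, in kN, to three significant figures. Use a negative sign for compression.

-3.05 kN

Free thermal expansion αLΔT = 11.9e-6 · 6880 · 24.9 = 2.039 mm.
The walls impose strain ε = −(2.039)/6880 = -2.9631e-04; σ = Eε = 28200 · -2.9631e-04 = -8.356 MPa.
Wall reaction R = σ·A = -8.356·365.5 = -3054 N = -3.054 kN.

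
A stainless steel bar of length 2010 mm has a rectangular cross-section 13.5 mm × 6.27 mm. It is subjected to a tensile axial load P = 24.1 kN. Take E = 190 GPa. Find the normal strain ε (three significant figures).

0.00150

A = 84.64 mm².
σ = N/A = 284.7 MPa; ε = σ/E = 284.7/190000 = 1.499e-03.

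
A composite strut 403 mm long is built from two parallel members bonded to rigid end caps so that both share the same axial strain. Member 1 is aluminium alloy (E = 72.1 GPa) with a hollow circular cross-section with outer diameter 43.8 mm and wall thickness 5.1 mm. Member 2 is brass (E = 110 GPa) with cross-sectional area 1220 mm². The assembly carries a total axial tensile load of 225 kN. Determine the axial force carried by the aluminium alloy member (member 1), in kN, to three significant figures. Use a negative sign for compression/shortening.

56.2 kN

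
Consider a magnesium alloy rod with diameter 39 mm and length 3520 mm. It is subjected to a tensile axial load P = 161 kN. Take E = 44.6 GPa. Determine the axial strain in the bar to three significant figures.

A = 1195 mm².
σ = N/A = 134.8 MPa; ε = σ/E = 134.8/44600 = 3.022e-03.

0.00302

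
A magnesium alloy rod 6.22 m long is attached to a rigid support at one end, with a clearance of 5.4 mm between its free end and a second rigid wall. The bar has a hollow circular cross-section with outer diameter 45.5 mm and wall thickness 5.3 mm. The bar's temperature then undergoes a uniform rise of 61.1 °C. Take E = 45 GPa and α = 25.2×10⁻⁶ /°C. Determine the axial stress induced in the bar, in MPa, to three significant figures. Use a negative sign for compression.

-30.2 MPa

Free thermal expansion αLΔT = 25.2e-6 · 6220 · 61.1 = 9.577 mm.
The walls engage after the gap closes; constrained expansion = 9.577 − 5.4 = 4.177 mm.
The walls impose strain ε = −(4.177)/6220 = -6.7155e-04; σ = Eε = 45000 · -6.7155e-04 = -30.22 MPa.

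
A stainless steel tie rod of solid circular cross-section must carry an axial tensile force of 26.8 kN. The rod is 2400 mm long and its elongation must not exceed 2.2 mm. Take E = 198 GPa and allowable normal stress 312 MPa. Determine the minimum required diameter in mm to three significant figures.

Required area A ≥ P/σ_allow = 26800/312 = 85.9 mm².
For a solid circular section, d ≥ √(4A/π) = 10.46 mm.
Elongation limit: A ≥ PL/(Eδ_allow) = 26800·2400/(198000·2.2) = 147.7 mm² ⇒ d ≥ 13.71 mm.
The elongation limit governs.

13.7 mm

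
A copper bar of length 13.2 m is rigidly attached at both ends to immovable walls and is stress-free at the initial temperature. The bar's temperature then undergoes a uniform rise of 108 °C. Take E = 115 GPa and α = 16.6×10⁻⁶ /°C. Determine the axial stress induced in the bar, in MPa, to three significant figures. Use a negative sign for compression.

-206 MPa

Free thermal expansion αLΔT = 16.6e-6 · 13200 · 108 = 23.66 mm.
The walls impose strain ε = −(23.66)/13200 = -1.7928e-03; σ = Eε = 115000 · -1.7928e-03 = -206.2 MPa.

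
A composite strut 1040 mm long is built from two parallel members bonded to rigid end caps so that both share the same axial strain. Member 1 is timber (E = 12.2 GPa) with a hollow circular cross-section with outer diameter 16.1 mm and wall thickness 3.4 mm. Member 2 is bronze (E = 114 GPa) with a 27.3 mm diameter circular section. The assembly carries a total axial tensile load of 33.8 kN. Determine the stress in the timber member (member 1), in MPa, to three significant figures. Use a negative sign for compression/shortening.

6.03 MPa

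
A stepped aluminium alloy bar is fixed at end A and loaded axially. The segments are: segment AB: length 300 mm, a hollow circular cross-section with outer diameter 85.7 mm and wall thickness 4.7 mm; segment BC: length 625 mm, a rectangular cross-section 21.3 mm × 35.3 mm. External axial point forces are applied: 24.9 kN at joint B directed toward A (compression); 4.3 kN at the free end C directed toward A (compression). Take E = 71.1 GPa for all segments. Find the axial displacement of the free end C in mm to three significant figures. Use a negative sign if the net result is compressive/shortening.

Internal axial forces (sectioning from the free end, tension +): N_BC = -4.3 kN, N_AB = -29.2 kN.
A_AB = 1196 mm².
A_BC = 751.9 mm².
δ_AB = -29200·300/(1196·71100) = -0.103 mm
δ_BC = -4300·625/(751.9·71100) = -0.05027 mm
δ = Σδ_i = -0.1533 mm.

-0.153 mm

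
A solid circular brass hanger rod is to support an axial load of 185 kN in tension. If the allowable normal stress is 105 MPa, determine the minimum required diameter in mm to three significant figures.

Required area A ≥ P/σ_allow = 185000/105 = 1762 mm².
For a solid circular section, d ≥ √(4A/π) = 47.36 mm.

47.4 mm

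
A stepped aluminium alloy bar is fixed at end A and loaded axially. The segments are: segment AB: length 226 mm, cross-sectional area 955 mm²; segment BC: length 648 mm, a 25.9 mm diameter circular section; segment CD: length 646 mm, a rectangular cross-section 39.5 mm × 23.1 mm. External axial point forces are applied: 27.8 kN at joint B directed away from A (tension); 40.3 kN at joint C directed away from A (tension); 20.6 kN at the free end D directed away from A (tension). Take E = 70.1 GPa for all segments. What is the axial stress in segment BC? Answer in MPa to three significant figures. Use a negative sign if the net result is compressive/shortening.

116 MPa

Internal axial forces (sectioning from the free end, tension +): N_CD = 20.6 kN, N_BC = 60.9 kN, N_AB = 88.7 kN.
A_BC = 526.9 mm².
σ_BC = N_BC/A_BC = 60900/526.9 = 115.6 MPa.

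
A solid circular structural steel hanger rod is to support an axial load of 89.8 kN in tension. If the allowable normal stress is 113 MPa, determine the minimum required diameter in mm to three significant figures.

Required area A ≥ P/σ_allow = 89800/113 = 794.7 mm².
For a solid circular section, d ≥ √(4A/π) = 31.81 mm.

31.8 mm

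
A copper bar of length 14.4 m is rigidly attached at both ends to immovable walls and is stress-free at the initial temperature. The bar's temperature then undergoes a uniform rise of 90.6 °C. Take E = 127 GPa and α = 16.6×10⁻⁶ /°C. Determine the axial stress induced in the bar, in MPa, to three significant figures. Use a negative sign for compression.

-191 MPa

Free thermal expansion αLΔT = 16.6e-6 · 14400 · 90.6 = 21.66 mm.
The walls impose strain ε = −(21.66)/14400 = -1.5040e-03; σ = Eε = 127000 · -1.5040e-03 = -191 MPa.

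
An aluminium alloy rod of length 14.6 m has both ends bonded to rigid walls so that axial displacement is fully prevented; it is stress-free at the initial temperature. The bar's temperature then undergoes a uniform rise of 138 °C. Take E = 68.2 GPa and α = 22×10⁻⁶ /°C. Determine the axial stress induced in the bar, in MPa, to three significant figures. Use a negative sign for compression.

Free thermal expansion αLΔT = 22e-6 · 14600 · 138 = 44.33 mm.
The walls impose strain ε = −(44.33)/14600 = -3.0360e-03; σ = Eε = 68200 · -3.0360e-03 = -207.1 MPa.

-207 MPa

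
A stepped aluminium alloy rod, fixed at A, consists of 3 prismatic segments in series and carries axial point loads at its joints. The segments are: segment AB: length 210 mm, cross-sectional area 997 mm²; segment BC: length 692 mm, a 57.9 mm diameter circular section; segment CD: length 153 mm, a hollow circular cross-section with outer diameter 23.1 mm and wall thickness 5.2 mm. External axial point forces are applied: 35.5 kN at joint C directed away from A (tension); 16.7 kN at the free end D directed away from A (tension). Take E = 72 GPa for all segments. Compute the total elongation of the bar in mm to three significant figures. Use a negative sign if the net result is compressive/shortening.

Internal axial forces (sectioning from the free end, tension +): N_CD = 16.7 kN, N_BC = 52.2 kN, N_AB = 52.2 kN.
A_BC = 2633 mm².
A_CD = 292.4 mm².
δ_AB = 52200·210/(997·72000) = 0.1527 mm
δ_BC = 52200·692/(2633·72000) = 0.1905 mm
δ_CD = 16700·153/(292.4·72000) = 0.1214 mm
δ = Σδ_i = 0.4646 mm.

0.465 mm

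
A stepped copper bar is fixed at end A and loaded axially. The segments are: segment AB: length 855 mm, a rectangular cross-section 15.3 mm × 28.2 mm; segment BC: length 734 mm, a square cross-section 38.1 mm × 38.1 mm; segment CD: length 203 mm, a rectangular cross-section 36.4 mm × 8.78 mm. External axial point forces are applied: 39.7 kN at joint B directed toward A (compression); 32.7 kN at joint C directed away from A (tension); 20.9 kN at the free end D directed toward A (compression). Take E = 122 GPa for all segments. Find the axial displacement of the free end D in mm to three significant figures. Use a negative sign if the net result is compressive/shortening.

-0.513 mm

Internal axial forces (sectioning from the free end, tension +): N_CD = -20.9 kN, N_BC = 11.8 kN, N_AB = -27.9 kN.
A_AB = 431.5 mm².
A_BC = 1452 mm².
A_CD = 319.6 mm².
δ_AB = -27900·855/(431.5·122000) = -0.4532 mm
δ_BC = 11800·734/(1452·122000) = 0.04891 mm
δ_CD = -20900·203/(319.6·122000) = -0.1088 mm
δ = Σδ_i = -0.5131 mm.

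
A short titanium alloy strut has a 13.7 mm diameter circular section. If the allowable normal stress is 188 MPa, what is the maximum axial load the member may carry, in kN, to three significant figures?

27.7 kN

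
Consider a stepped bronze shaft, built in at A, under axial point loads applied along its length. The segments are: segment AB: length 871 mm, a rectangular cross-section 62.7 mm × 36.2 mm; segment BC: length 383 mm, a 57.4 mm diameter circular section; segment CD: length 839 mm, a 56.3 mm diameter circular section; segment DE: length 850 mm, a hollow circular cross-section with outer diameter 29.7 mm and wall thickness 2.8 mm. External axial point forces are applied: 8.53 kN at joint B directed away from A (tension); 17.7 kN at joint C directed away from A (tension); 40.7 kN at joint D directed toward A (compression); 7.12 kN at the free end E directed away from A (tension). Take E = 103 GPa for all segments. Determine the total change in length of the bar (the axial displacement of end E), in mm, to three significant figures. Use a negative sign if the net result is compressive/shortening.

Internal axial forces (sectioning from the free end, tension +): N_DE = 7.12 kN, N_CD = -33.58 kN, N_BC = -15.88 kN, N_AB = -7.35 kN.
A_AB = 2270 mm².
A_BC = 2588 mm².
A_CD = 2489 mm².
A_DE = 236.6 mm².
δ_AB = -7350·871/(2270·103000) = -0.02738 mm
δ_BC = -15880·383/(2588·103000) = -0.02282 mm
δ_CD = -33580·839/(2489·103000) = -0.1099 mm
δ_DE = 7120·850/(236.6·103000) = 0.2483 mm
δ = Σδ_i = 0.08824 mm.

0.0882 mm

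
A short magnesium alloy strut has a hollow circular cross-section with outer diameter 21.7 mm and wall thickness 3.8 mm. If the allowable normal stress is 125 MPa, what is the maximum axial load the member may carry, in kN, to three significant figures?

26.7 kN

A = 213.7 mm².
P_max = σ_allow · A = 125 · 213.7 = 26710 N = 26.71 kN.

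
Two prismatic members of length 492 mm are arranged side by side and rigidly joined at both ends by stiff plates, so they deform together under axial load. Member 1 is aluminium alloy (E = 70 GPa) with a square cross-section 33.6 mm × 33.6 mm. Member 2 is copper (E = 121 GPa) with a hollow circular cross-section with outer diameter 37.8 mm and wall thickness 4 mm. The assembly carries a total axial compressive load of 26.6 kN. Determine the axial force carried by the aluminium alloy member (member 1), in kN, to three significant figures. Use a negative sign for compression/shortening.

-16.1 kN

A_1 = 1129 mm².
A_2 = 424.7 mm².
Equal strain + equilibrium ⇒ each member carries load in proportion to AE: A₁E₁ = 79030000 N, A₂E₂ = 51390000 N, ΣAE = 130400000 N.
F₁ = P·A₁E₁/ΣAE = -26600·79030000/130400000 = -16120 N.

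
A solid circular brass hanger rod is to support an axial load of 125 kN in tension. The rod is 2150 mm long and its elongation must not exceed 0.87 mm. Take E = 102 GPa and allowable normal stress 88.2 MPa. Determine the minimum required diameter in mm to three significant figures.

62.1 mm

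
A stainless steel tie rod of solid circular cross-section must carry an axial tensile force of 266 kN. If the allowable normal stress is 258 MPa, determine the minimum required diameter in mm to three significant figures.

36.2 mm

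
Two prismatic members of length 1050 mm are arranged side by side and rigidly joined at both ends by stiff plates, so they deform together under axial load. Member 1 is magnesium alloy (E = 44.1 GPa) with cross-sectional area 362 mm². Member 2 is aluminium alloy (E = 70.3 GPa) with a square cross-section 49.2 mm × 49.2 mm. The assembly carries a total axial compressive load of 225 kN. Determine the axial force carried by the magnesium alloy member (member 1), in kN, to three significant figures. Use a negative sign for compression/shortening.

-19.3 kN

A_2 = 2421 mm².
Equal strain + equilibrium ⇒ each member carries load in proportion to AE: A₁E₁ = 15960000 N, A₂E₂ = 170200000 N, ΣAE = 186100000 N.
F₁ = P·A₁E₁/ΣAE = -225000·15960000/186100000 = -19300 N.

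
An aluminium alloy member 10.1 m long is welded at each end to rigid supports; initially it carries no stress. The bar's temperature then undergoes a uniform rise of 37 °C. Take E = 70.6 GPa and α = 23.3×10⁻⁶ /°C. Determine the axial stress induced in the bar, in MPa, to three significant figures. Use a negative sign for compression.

-60.9 MPa

Free thermal expansion αLΔT = 23.3e-6 · 10100 · 37 = 8.707 mm.
The walls impose strain ε = −(8.707)/10100 = -8.6210e-04; σ = Eε = 70600 · -8.6210e-04 = -60.86 MPa.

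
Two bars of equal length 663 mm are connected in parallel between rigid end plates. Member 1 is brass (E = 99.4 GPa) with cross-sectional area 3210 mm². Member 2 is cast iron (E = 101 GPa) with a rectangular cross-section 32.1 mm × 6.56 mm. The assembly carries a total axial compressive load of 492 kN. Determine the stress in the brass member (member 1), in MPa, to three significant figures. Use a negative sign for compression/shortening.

-144 MPa

A_2 = 210.6 mm².
Equal strain + equilibrium ⇒ each member carries load in proportion to AE: A₁E₁ = 319100000 N, A₂E₂ = 21270000 N, ΣAE = 340300000 N.
σ₁ = P·E₁/ΣAE = -492000·99400/340300000 = -143.7 MPa.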